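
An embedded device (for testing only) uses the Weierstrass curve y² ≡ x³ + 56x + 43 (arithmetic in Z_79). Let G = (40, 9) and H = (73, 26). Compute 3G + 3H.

(3, 1)

First 3G:
Repeated addition: build up to 3G.
2G: tangent at (40, 9): λ = (3·40² + 56)/(2·9) ≡ 37/18. 18⁻¹ ≡ 22 (mod 79), so λ ≡ 37·22 ≡ 24.
  x = λ² - 40 - 40 = 576 - 80 ≡ 22; y = λ·(40 - 22) - 9 ≡ 28. → (22, 28)
3G: (22, 28) + (40, 9). λ = (9 - 28)/(40 - 22) ≡ 60/18 mod 79. 18⁻¹ ≡ 22 (mod 79), so λ ≡ 56.
  x = λ² - 22 - 40 = 3136 - 62 ≡ 72; y = λ·(22 - 72) - 28 ≡ 16. → (72, 16)
3G = (72, 16).
Next 3H:
Repeated addition: build up to 3H.
2H: tangent at (73, 26): λ = (3·73² + 56)/(2·26) ≡ 6/52. 52⁻¹ ≡ 38 (mod 79), so λ ≡ 6·38 ≡ 70.
  x = λ² - 73 - 73 = 4900 - 146 ≡ 14; y = λ·(73 - 14) - 26 ≡ 75. → (14, 75)
3H: (14, 75) + (73, 26). λ = (26 - 75)/(73 - 14) ≡ 30/59 mod 79. 59⁻¹ ≡ 75 (mod 79) since 59·75 = 4425 ≡ 1, so λ ≡ 38.
  x = λ² - 14 - 73 = 1444 - 87 ≡ 14; y = λ·(14 - 14) - 75 ≡ 4. → (14, 4)
3H = (14, 4).
Finally 3G + 3H:
(72, 16) + (14, 4). λ = (4 - 16)/(14 - 72) ≡ 67/21 mod 79. 21⁻¹ ≡ 64 (mod 79) since 21·64 = 1344 ≡ 1, so λ ≡ 22.
  x = λ² - 72 - 14 = 484 - 86 ≡ 3; y = λ·(72 - 3) - 16 ≡ 1. → (3, 1)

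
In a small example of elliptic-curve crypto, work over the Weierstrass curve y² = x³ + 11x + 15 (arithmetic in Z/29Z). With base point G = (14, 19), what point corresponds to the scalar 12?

Double-and-add on 12 = (1100)₂. Start with G = (14, 19) for the leading 1-bit.
double: tangent at (14, 19): λ = (3·14² + 11)/(2·19) ≡ 19/9. 9⁻¹ ≡ 13 (mod 29) since 9·13 = 117 ≡ 1, so λ ≡ 19·13 ≡ 15.
  x = λ² - 14 - 14 = 225 - 28 ≡ 23; y = λ·(14 - 23) - 19 ≡ 20. → (23, 20)
add G: (23, 20) + (14, 19). λ = (19 - 20)/(14 - 23) ≡ 28/20 mod 29. 20⁻¹ ≡ 16 (mod 29), so λ ≡ 13.
  x = λ² - 23 - 14 = 169 - 37 ≡ 16; y = λ·(23 - 16) - 20 ≡ 13. → (16, 13)
double: tangent at (16, 13): λ = (3·16² + 11)/(2·13) ≡ 25/26. 26⁻¹ ≡ 19 (mod 29) since 26·19 = 494 ≡ 1, so λ ≡ 25·19 ≡ 11.
  x = λ² - 16 - 16 = 121 - 32 ≡ 2; y = λ·(16 - 2) - 13 ≡ 25. → (2, 25)
double: tangent at (2, 25): λ = (3·2² + 11)/(2·25) ≡ 23/21. 21⁻¹ ≡ 18 (mod 29), so λ ≡ 23·18 ≡ 8.
  x = λ² - 2 - 2 = 64 - 4 ≡ 2; y = λ·(2 - 2) - 25 ≡ 4. → (2, 4)

(2, 4)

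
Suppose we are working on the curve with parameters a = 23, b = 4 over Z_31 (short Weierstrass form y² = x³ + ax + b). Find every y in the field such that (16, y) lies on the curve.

2, 29

x³ + 23x + 4 = 4468 ≡ 4 (mod 31).
Square roots of 4 mod 31: 2 and 29 (since 2² = 4 ≡ 4).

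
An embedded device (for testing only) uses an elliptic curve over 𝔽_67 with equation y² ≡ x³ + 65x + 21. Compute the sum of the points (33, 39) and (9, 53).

(50, 10)

(33, 39) + (9, 53). λ = (53 - 39)/(9 - 33) ≡ 14/43 mod 67. 43⁻¹ ≡ 53 (mod 67) since 43·53 = 2279 ≡ 1, so λ ≡ 5.
  x = λ² - 33 - 9 = 25 - 42 ≡ 50; y = λ·(33 - 50) - 39 ≡ 10. → (50, 10)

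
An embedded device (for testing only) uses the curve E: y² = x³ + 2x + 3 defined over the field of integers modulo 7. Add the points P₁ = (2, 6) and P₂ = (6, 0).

(2, 6) + (6, 0). λ = (0 - 6)/(6 - 2) ≡ 1/4 mod 7. 4⁻¹ ≡ 2 (mod 7), so λ ≡ 2.
  x = λ² - 2 - 6 = 4 - 8 ≡ 3; y = λ·(2 - 3) - 6 ≡ 6. → (3, 6)

(3, 6)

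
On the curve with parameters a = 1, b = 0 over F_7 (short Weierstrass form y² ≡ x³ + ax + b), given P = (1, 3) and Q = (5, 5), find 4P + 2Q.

(1, 3)

First 4P:
Double-and-add on 4 = (100)₂. Start with P = (1, 3) for the leading 1-bit.
double: tangent at (1, 3): λ = (3·1² + 1)/(2·3) ≡ 4/6. 6⁻¹ ≡ 6 (mod 7), so λ ≡ 4·6 ≡ 3.
  x = λ² - 1 - 1 = 9 - 2 ≡ 0; y = λ·(1 - 0) - 3 ≡ 0. → (0, 0)
double: (0, 0) + (0, 0): same x and y₁ ≡ -y₂, so the sum is the point at infinity.
4P = the point at infinity.
Next 2Q:
Repeated addition: build up to 2Q.
2Q: tangent at (5, 5): λ = (3·5² + 1)/(2·5) ≡ 6/3. 3⁻¹ ≡ 5 (mod 7) since 3·5 = 15 ≡ 1, so λ ≡ 6·5 ≡ 2.
  x = λ² - 5 - 5 = 4 - 10 ≡ 1; y = λ·(5 - 1) - 5 ≡ 3. → (1, 3)
2Q = (1, 3).
Finally 4P + 2Q:
the point at infinity + (1, 3) = (1, 3) (identity).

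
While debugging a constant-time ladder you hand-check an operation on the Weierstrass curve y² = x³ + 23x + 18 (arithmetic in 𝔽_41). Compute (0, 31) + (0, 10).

O

The two points share x = 0 and their y-coordinates satisfy 31 + 10 ≡ 0 (mod 41), so they are inverses. Their sum is ∞.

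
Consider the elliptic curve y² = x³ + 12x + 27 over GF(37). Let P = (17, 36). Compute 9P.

Repeated addition: build up to 9P.
2P: tangent at (17, 36): λ = (3·17² + 12)/(2·36) ≡ 28/35. 35⁻¹ ≡ 18 (mod 37) since 35·18 = 630 ≡ 1, so λ ≡ 28·18 ≡ 23.
  x = λ² - 17 - 17 = 529 - 34 ≡ 14; y = λ·(17 - 14) - 36 ≡ 33. → (14, 33)
3P: (14, 33) + (17, 36). λ = (36 - 33)/(17 - 14) ≡ 3/3 mod 37. 3⁻¹ ≡ 25 (mod 37), so λ ≡ 1.
  x = λ² - 14 - 17 = 1 - 31 ≡ 7; y = λ·(14 - 7) - 33 ≡ 11. → (7, 11)
4P: (7, 11) + (17, 36). λ = (36 - 11)/(17 - 7) ≡ 25/10 mod 37. 10⁻¹ ≡ 26 (mod 37), so λ ≡ 21.
  x = λ² - 7 - 17 = 441 - 24 ≡ 10; y = λ·(7 - 10) - 11 ≡ 0. → (10, 0)
5P: (10, 0) + (17, 36). λ = (36 - 0)/(17 - 10) ≡ 36/7 mod 37. 7⁻¹ ≡ 16 (mod 37), so λ ≡ 21.
  x = λ² - 10 - 17 = 441 - 27 ≡ 7; y = λ·(10 - 7) - 0 ≡ 26. → (7, 26)
6P: (7, 26) + (17, 36). λ = (36 - 26)/(17 - 7) ≡ 10/10 mod 37. 10⁻¹ ≡ 26 (mod 37), so λ ≡ 1.
  x = λ² - 7 - 17 = 1 - 24 ≡ 14; y = λ·(7 - 14) - 26 ≡ 4. → (14, 4)
7P: (14, 4) + (17, 36). λ = (36 - 4)/(17 - 14) ≡ 32/3 mod 37. 3⁻¹ ≡ 25 (mod 37), so λ ≡ 23.
  x = λ² - 14 - 17 = 529 - 31 ≡ 17; y = λ·(14 - 17) - 4 ≡ 1. → (17, 1)
8P: (17, 1) + (17, 36): same x and y₁ ≡ -y₂, so the sum is O.
9P: O + (17, 36) = (17, 36) (identity).

(17, 36)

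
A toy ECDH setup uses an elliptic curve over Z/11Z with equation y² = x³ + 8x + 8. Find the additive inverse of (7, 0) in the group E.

(7, 0)

-(7, 0) = (7, -0 mod 11) = (7, 0).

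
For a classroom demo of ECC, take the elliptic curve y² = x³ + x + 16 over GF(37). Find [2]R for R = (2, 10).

tangent at (2, 10): λ = (3·2² + 1)/(2·10) ≡ 13/20. 20⁻¹ ≡ 13 (mod 37) since 20·13 = 260 ≡ 1, so λ ≡ 13·13 ≡ 21.
  x = λ² - 2 - 2 = 441 - 4 ≡ 30; y = λ·(2 - 30) - 10 ≡ 31. → (30, 31)

(30, 31)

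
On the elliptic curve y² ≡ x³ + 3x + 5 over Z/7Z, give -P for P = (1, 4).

-(1, 4) = (1, -4 mod 7) = (1, 3).

(1, 3)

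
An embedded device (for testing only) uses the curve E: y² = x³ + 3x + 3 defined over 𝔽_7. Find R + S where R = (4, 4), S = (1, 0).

(3, 2)

(4, 4) + (1, 0). λ = (0 - 4)/(1 - 4) ≡ 3/4 mod 7. 4⁻¹ ≡ 2 (mod 7) since 4·2 = 8 ≡ 1, so λ ≡ 6.
  x = λ² - 4 - 1 = 36 - 5 ≡ 3; y = λ·(4 - 3) - 4 ≡ 2. → (3, 2)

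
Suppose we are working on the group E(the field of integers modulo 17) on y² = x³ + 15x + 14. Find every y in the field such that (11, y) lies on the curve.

x³ + 15x + 14 = 1510 ≡ 14 (mod 17).
14 is a non-residue mod 17; no y exists.

none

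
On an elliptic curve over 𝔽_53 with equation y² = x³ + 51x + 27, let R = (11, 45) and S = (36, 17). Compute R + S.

(11, 45) + (36, 17). λ = (17 - 45)/(36 - 11) ≡ 25/25 mod 53. 25⁻¹ ≡ 17 (mod 53) since 25·17 = 425 ≡ 1, so λ ≡ 1.
  x = λ² - 11 - 36 = 1 - 47 ≡ 7; y = λ·(11 - 7) - 45 ≡ 12. → (7, 12)

(7, 12)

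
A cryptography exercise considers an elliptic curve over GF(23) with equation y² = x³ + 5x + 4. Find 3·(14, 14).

(13, 9)

Write P = (14, 14).
Repeated addition: build up to 3P.
2P: tangent at (14, 14): λ = (3·14² + 5)/(2·14) ≡ 18/5. 5⁻¹ ≡ 14 (mod 23), so λ ≡ 18·14 ≡ 22.
  x = λ² - 14 - 14 = 484 - 28 ≡ 19; y = λ·(14 - 19) - 14 ≡ 14. → (19, 14)
3P: (19, 14) + (14, 14). λ = (14 - 14)/(14 - 19) ≡ 0/18 mod 23. 18⁻¹ ≡ 9 (mod 23) since 18·9 = 162 ≡ 1, so λ ≡ 0.
  x = λ² - 19 - 14 = 0 - 33 ≡ 13; y = λ·(19 - 13) - 14 ≡ 9. → (13, 9)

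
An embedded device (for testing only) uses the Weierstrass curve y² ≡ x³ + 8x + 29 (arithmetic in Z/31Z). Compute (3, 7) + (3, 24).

O

The two points share x = 3 and their y-coordinates satisfy 7 + 24 ≡ 0 (mod 31), so they are inverses. Their sum is O.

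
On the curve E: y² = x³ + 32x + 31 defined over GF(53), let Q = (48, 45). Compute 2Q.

(4, 45)

tangent at (48, 45): λ = (3·48² + 32)/(2·45) ≡ 1/37. 37⁻¹ ≡ 43 (mod 53), so λ ≡ 1·43 ≡ 43.
  x = λ² - 48 - 48 = 1849 - 96 ≡ 4; y = λ·(48 - 4) - 45 ≡ 45. → (4, 45)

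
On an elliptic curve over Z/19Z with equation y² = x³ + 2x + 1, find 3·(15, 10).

(8, 4)

Write Q = (15, 10).
Repeated addition: build up to 3Q.
2Q: tangent at (15, 10): λ = (3·15² + 2)/(2·10) ≡ 12/1. 1⁻¹ ≡ 1 (mod 19) since 1·1 = 1 ≡ 1, so λ ≡ 12·1 ≡ 12.
  x = λ² - 15 - 15 = 144 - 30 ≡ 0; y = λ·(15 - 0) - 10 ≡ 18. → (0, 18)
3Q: (0, 18) + (15, 10). λ = (10 - 18)/(15 - 0) ≡ 11/15 mod 19. 15⁻¹ ≡ 14 (mod 19), so λ ≡ 2.
  x = λ² - 0 - 15 = 4 - 15 ≡ 8; y = λ·(0 - 8) - 18 ≡ 4. → (8, 4)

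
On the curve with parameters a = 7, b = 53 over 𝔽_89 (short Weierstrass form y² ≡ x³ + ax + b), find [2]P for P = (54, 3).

tangent at (54, 3): λ = (3·54² + 7)/(2·3) ≡ 33/6. 6⁻¹ ≡ 15 (mod 89), so λ ≡ 33·15 ≡ 50.
  x = λ² - 54 - 54 = 2500 - 108 ≡ 78; y = λ·(54 - 78) - 3 ≡ 43. → (78, 43)

(78, 43)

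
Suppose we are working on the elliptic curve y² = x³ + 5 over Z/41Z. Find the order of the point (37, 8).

2P: tangent at (37, 8): λ = (3·37² + 0)/(2·8) ≡ 7/16. 16⁻¹ ≡ 18 (mod 41) since 16·18 = 288 ≡ 1, so λ ≡ 7·18 ≡ 3.
  x = λ² - 37 - 37 = 9 - 74 ≡ 17; y = λ·(37 - 17) - 8 ≡ 11. → (17, 11)
3P: (17, 11) + (37, 8). λ = (8 - 11)/(37 - 17) ≡ 38/20 mod 41. 20⁻¹ ≡ 39 (mod 41), so λ ≡ 6.
  x = λ² - 17 - 37 = 36 - 54 ≡ 23; y = λ·(17 - 23) - 11 ≡ 35. → (23, 35)
4P: (23, 35) + (37, 8). λ = (8 - 35)/(37 - 23) ≡ 14/14 mod 41. 14⁻¹ ≡ 3 (mod 41), so λ ≡ 1.
  x = λ² - 23 - 37 = 1 - 60 ≡ 23; y = λ·(23 - 23) - 35 ≡ 6. → (23, 6)
5P: (23, 6) + (37, 8). λ = (8 - 6)/(37 - 23) ≡ 2/14 mod 41. 14⁻¹ ≡ 3 (mod 41), so λ ≡ 6.
  x = λ² - 23 - 37 = 36 - 60 ≡ 17; y = λ·(23 - 17) - 6 ≡ 30. → (17, 30)
6P: (17, 30) + (37, 8). λ = (8 - 30)/(37 - 17) ≡ 19/20 mod 41. 20⁻¹ ≡ 39 (mod 41), so λ ≡ 3.
  x = λ² - 17 - 37 = 9 - 54 ≡ 37; y = λ·(17 - 37) - 30 ≡ 33. → (37, 33)
7P: (37, 33) + (37, 8): same x and y₁ ≡ -y₂, so the sum is 𝒪.
7P = 𝒪, so the order is 7.

7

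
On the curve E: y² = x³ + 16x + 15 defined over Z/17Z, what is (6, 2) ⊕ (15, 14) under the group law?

(11, 14)

(6, 2) + (15, 14). λ = (14 - 2)/(15 - 6) ≡ 12/9 mod 17. 9⁻¹ ≡ 2 (mod 17), so λ ≡ 7.
  x = λ² - 6 - 15 = 49 - 21 ≡ 11; y = λ·(6 - 11) - 2 ≡ 14. → (11, 14)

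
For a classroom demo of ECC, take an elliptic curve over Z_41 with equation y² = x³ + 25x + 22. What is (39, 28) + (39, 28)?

(13, 17)

tangent at (39, 28): λ = (3·39² + 25)/(2·28) ≡ 37/15. 15⁻¹ ≡ 11 (mod 41) since 15·11 = 165 ≡ 1, so λ ≡ 37·11 ≡ 38.
  x = λ² - 39 - 39 = 1444 - 78 ≡ 13; y = λ·(39 - 13) - 28 ≡ 17. → (13, 17)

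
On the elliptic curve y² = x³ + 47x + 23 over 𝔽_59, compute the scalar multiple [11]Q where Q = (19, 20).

Double-and-add on 11 = (1011)₂. Start with Q = (19, 20) for the leading 1-bit.
double: tangent at (19, 20): λ = (3·19² + 47)/(2·20) ≡ 9/40. 40⁻¹ ≡ 31 (mod 59) since 40·31 = 1240 ≡ 1, so λ ≡ 9·31 ≡ 43.
  x = λ² - 19 - 19 = 1849 - 38 ≡ 41; y = λ·(19 - 41) - 20 ≡ 37. → (41, 37)
double: tangent at (41, 37): λ = (3·41² + 47)/(2·37) ≡ 16/15. 15⁻¹ ≡ 4 (mod 59), so λ ≡ 16·4 ≡ 5.
  x = λ² - 41 - 41 = 25 - 82 ≡ 2; y = λ·(41 - 2) - 37 ≡ 40. → (2, 40)
add Q: (2, 40) + (19, 20). λ = (20 - 40)/(19 - 2) ≡ 39/17 mod 59. 17⁻¹ ≡ 7 (mod 59) since 17·7 = 119 ≡ 1, so λ ≡ 37.
  x = λ² - 2 - 19 = 1369 - 21 ≡ 50; y = λ·(2 - 50) - 40 ≡ 13. → (50, 13)
double: tangent at (50, 13): λ = (3·50² + 47)/(2·13) ≡ 54/26. 26⁻¹ ≡ 25 (mod 59), so λ ≡ 54·25 ≡ 52.
  x = λ² - 50 - 50 = 2704 - 100 ≡ 8; y = λ·(50 - 8) - 13 ≡ 47. → (8, 47)
add Q: (8, 47) + (19, 20). λ = (20 - 47)/(19 - 8) ≡ 32/11 mod 59. 11⁻¹ ≡ 43 (mod 59) since 11·43 = 473 ≡ 1, so λ ≡ 19.
  x = λ² - 8 - 19 = 361 - 27 ≡ 39; y = λ·(8 - 39) - 47 ≡ 13. → (39, 13)

(39, 13)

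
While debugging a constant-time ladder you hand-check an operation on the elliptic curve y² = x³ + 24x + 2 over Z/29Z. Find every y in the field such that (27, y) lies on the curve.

x³ + 24x + 2 = 20333 ≡ 4 (mod 29).
Square roots of 4 mod 29: 2 and 27 (since 2² = 4 ≡ 4).

2, 27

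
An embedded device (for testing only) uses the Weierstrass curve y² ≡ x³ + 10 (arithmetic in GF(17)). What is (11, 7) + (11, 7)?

tangent at (11, 7): λ = (3·11² + 0)/(2·7) ≡ 6/14. 14⁻¹ ≡ 11 (mod 17) since 14·11 = 154 ≡ 1, so λ ≡ 6·11 ≡ 15.
  x = λ² - 11 - 11 = 225 - 22 ≡ 16; y = λ·(11 - 16) - 7 ≡ 3. → (16, 3)

(16, 3)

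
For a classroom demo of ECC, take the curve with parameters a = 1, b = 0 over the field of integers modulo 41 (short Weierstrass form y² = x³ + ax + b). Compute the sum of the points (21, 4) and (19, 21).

(22, 25)

(21, 4) + (19, 21). λ = (21 - 4)/(19 - 21) ≡ 17/39 mod 41. 39⁻¹ ≡ 20 (mod 41), so λ ≡ 12.
  x = λ² - 21 - 19 = 144 - 40 ≡ 22; y = λ·(21 - 22) - 4 ≡ 25. → (22, 25)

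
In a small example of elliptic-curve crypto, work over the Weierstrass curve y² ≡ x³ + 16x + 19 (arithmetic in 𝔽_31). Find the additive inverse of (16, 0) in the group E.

(16, 0)

-(16, 0) = (16, -0 mod 31) = (16, 0).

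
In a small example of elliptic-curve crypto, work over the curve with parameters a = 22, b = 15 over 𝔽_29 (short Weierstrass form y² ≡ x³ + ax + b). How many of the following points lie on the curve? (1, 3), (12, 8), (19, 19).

3

(1, 3): 3² ≡ 9, rhs ≡ 9 → on.
(12, 8): 8² ≡ 6, rhs ≡ 6 → on.
(19, 19): 19² ≡ 13, rhs ≡ 13 → on.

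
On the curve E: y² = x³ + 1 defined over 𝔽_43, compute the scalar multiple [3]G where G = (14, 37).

Repeated addition: build up to 3G.
2G: tangent at (14, 37): λ = (3·14² + 0)/(2·37) ≡ 29/31. 31⁻¹ ≡ 25 (mod 43), so λ ≡ 29·25 ≡ 37.
  x = λ² - 14 - 14 = 1369 - 28 ≡ 8; y = λ·(14 - 8) - 37 ≡ 13. → (8, 13)
3G: (8, 13) + (14, 37). λ = (37 - 13)/(14 - 8) ≡ 24/6 mod 43. 6⁻¹ ≡ 36 (mod 43), so λ ≡ 4.
  x = λ² - 8 - 14 = 16 - 22 ≡ 37; y = λ·(8 - 37) - 13 ≡ 0. → (37, 0)

(37, 0)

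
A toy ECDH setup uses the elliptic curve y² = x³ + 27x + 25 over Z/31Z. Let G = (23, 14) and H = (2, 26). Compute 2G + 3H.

First 2G:
Repeated addition: build up to 2G.
2G: tangent at (23, 14): λ = (3·23² + 27)/(2·14) ≡ 2/28. 28⁻¹ ≡ 10 (mod 31), so λ ≡ 2·10 ≡ 20.
  x = λ² - 23 - 23 = 400 - 46 ≡ 13; y = λ·(23 - 13) - 14 ≡ 0. → (13, 0)
2G = (13, 0).
Next 3H:
Repeated addition: build up to 3H.
2H: tangent at (2, 26): λ = (3·2² + 27)/(2·26) ≡ 8/21. 21⁻¹ ≡ 3 (mod 31) since 21·3 = 63 ≡ 1, so λ ≡ 8·3 ≡ 24.
  x = λ² - 2 - 2 = 576 - 4 ≡ 14; y = λ·(2 - 14) - 26 ≡ 27. → (14, 27)
3H: (14, 27) + (2, 26). λ = (26 - 27)/(2 - 14) ≡ 30/19 mod 31. 19⁻¹ ≡ 18 (mod 31) since 19·18 = 342 ≡ 1, so λ ≡ 13.
  x = λ² - 14 - 2 = 169 - 16 ≡ 29; y = λ·(14 - 29) - 27 ≡ 26. → (29, 26)
3H = (29, 26).
Finally 2G + 3H:
(13, 0) + (29, 26). λ = (26 - 0)/(29 - 13) ≡ 26/16 mod 31. 16⁻¹ ≡ 2 (mod 31) since 16·2 = 32 ≡ 1, so λ ≡ 21.
  x = λ² - 13 - 29 = 441 - 42 ≡ 27; y = λ·(13 - 27) - 0 ≡ 16. → (27, 16)

(27, 16)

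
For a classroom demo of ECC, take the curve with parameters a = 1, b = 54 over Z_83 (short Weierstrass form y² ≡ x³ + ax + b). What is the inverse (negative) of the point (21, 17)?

(21, 66)

-(21, 17) = (21, -17 mod 83) = (21, 66).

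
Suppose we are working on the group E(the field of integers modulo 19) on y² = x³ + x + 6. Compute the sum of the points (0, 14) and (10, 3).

(18, 2)

(0, 14) + (10, 3). λ = (3 - 14)/(10 - 0) ≡ 8/10 mod 19. 10⁻¹ ≡ 2 (mod 19), so λ ≡ 16.
  x = λ² - 0 - 10 = 256 - 10 ≡ 18; y = λ·(0 - 18) - 14 ≡ 2. → (18, 2)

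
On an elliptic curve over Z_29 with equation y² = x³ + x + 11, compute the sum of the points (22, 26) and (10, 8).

(21, 19)

(22, 26) + (10, 8). λ = (8 - 26)/(10 - 22) ≡ 11/17 mod 29. 17⁻¹ ≡ 12 (mod 29), so λ ≡ 16.
  x = λ² - 22 - 10 = 256 - 32 ≡ 21; y = λ·(22 - 21) - 26 ≡ 19. → (21, 19)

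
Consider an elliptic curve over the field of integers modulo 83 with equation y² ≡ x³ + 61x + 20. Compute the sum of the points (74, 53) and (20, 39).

(37, 15)

(74, 53) + (20, 39). λ = (39 - 53)/(20 - 74) ≡ 69/29 mod 83. 29⁻¹ ≡ 63 (mod 83), so λ ≡ 31.
  x = λ² - 74 - 20 = 961 - 94 ≡ 37; y = λ·(74 - 37) - 53 ≡ 15. → (37, 15)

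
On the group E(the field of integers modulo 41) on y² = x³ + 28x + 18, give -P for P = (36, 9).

-(36, 9) = (36, -9 mod 41) = (36, 32).

(36, 32)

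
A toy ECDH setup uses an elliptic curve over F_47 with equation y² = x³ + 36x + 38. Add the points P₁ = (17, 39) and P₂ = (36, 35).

(18, 28)

(17, 39) + (36, 35). λ = (35 - 39)/(36 - 17) ≡ 43/19 mod 47. 19⁻¹ ≡ 5 (mod 47), so λ ≡ 27.
  x = λ² - 17 - 36 = 729 - 53 ≡ 18; y = λ·(17 - 18) - 39 ≡ 28. → (18, 28)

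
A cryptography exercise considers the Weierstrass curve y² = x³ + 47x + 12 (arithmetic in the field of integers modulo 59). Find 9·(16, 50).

Write G = (16, 50).
Double-and-add on 9 = (1001)₂. Start with G = (16, 50) for the leading 1-bit.
double: tangent at (16, 50): λ = (3·16² + 47)/(2·50) ≡ 48/41. 41⁻¹ ≡ 36 (mod 59) since 41·36 = 1476 ≡ 1, so λ ≡ 48·36 ≡ 17.
  x = λ² - 16 - 16 = 289 - 32 ≡ 21; y = λ·(16 - 21) - 50 ≡ 42. → (21, 42)
double: tangent at (21, 42): λ = (3·21² + 47)/(2·42) ≡ 13/25. 25⁻¹ ≡ 26 (mod 59) since 25·26 = 650 ≡ 1, so λ ≡ 13·26 ≡ 43.
  x = λ² - 21 - 21 = 1849 - 42 ≡ 37; y = λ·(21 - 37) - 42 ≡ 37. → (37, 37)
double: tangent at (37, 37): λ = (3·37² + 47)/(2·37) ≡ 24/15. 15⁻¹ ≡ 4 (mod 59), so λ ≡ 24·4 ≡ 37.
  x = λ² - 37 - 37 = 1369 - 74 ≡ 56; y = λ·(37 - 56) - 37 ≡ 27. → (56, 27)
add G: (56, 27) + (16, 50). λ = (50 - 27)/(16 - 56) ≡ 23/19 mod 59. 19⁻¹ ≡ 28 (mod 59), so λ ≡ 54.
  x = λ² - 56 - 16 = 2916 - 72 ≡ 12; y = λ·(56 - 12) - 27 ≡ 48. → (12, 48)

(12, 48)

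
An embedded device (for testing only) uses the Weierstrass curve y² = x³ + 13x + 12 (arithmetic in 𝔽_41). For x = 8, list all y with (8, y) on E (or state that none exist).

none

x³ + 13x + 12 = 628 ≡ 13 (mod 41).
13 is a non-residue mod 41; no y exists.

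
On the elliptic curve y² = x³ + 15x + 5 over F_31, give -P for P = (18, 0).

(18, 0)

-(18, 0) = (18, -0 mod 31) = (18, 0).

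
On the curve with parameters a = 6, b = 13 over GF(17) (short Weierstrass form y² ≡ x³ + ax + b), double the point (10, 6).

tangent at (10, 6): λ = (3·10² + 6)/(2·6) ≡ 0/12. 12⁻¹ ≡ 10 (mod 17), so λ ≡ 0·10 ≡ 0.
  x = λ² - 10 - 10 = 0 - 20 ≡ 14; y = λ·(10 - 14) - 6 ≡ 11. → (14, 11)

(14, 11)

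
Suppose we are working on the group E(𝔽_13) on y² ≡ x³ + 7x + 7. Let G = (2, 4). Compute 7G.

Repeated addition: build up to 7G.
2G: tangent at (2, 4): λ = (3·2² + 7)/(2·4) ≡ 6/8. 8⁻¹ ≡ 5 (mod 13), so λ ≡ 6·5 ≡ 4.
  x = λ² - 2 - 2 = 16 - 4 ≡ 12; y = λ·(2 - 12) - 4 ≡ 8. → (12, 8)
3G: (12, 8) + (2, 4). λ = (4 - 8)/(2 - 12) ≡ 9/3 mod 13. 3⁻¹ ≡ 9 (mod 13) since 3·9 = 27 ≡ 1, so λ ≡ 3.
  x = λ² - 12 - 2 = 9 - 14 ≡ 8; y = λ·(12 - 8) - 8 ≡ 4. → (8, 4)
4G: (8, 4) + (2, 4). λ = (4 - 4)/(2 - 8) ≡ 0/7 mod 13. 7⁻¹ ≡ 2 (mod 13), so λ ≡ 0.
  x = λ² - 8 - 2 = 0 - 10 ≡ 3; y = λ·(8 - 3) - 4 ≡ 9. → (3, 9)
5G: (3, 9) + (2, 4). λ = (4 - 9)/(2 - 3) ≡ 8/12 mod 13. 12⁻¹ ≡ 12 (mod 13) since 12·12 = 144 ≡ 1, so λ ≡ 5.
  x = λ² - 3 - 2 = 25 - 5 ≡ 7; y = λ·(3 - 7) - 9 ≡ 10. → (7, 10)
6G: (7, 10) + (2, 4). λ = (4 - 10)/(2 - 7) ≡ 7/8 mod 13. 8⁻¹ ≡ 5 (mod 13), so λ ≡ 9.
  x = λ² - 7 - 2 = 81 - 9 ≡ 7; y = λ·(7 - 7) - 10 ≡ 3. → (7, 3)
7G: (7, 3) + (2, 4). λ = (4 - 3)/(2 - 7) ≡ 1/8 mod 13. 8⁻¹ ≡ 5 (mod 13) since 8·5 = 40 ≡ 1, so λ ≡ 5.
  x = λ² - 7 - 2 = 25 - 9 ≡ 3; y = λ·(7 - 3) - 3 ≡ 4. → (3, 4)

(3, 4)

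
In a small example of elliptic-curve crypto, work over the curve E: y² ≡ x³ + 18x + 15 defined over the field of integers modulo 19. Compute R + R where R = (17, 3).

tangent at (17, 3): λ = (3·17² + 18)/(2·3) ≡ 11/6. 6⁻¹ ≡ 16 (mod 19), so λ ≡ 11·16 ≡ 5.
  x = λ² - 17 - 17 = 25 - 34 ≡ 10; y = λ·(17 - 10) - 3 ≡ 13. → (10, 13)

(10, 13)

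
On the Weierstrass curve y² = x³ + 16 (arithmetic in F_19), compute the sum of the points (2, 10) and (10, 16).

(2, 10) + (10, 16). λ = (16 - 10)/(10 - 2) ≡ 6/8 mod 19. 8⁻¹ ≡ 12 (mod 19) since 8·12 = 96 ≡ 1, so λ ≡ 15.
  x = λ² - 2 - 10 = 225 - 12 ≡ 4; y = λ·(2 - 4) - 10 ≡ 17. → (4, 17)

(4, 17)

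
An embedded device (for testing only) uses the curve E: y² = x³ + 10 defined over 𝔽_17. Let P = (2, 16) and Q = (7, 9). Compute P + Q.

(12, 15)

(2, 16) + (7, 9). λ = (9 - 16)/(7 - 2) ≡ 10/5 mod 17. 5⁻¹ ≡ 7 (mod 17), so λ ≡ 2.
  x = λ² - 2 - 7 = 4 - 9 ≡ 12; y = λ·(2 - 12) - 16 ≡ 15. → (12, 15)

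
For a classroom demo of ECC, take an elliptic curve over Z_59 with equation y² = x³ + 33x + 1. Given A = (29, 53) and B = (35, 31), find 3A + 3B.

(35, 31)

First 3A:
Repeated addition: build up to 3A.
2A: tangent at (29, 53): λ = (3·29² + 33)/(2·53) ≡ 19/47. 47⁻¹ ≡ 54 (mod 59) since 47·54 = 2538 ≡ 1, so λ ≡ 19·54 ≡ 23.
  x = λ² - 29 - 29 = 529 - 58 ≡ 58; y = λ·(29 - 58) - 53 ≡ 47. → (58, 47)
3A: (58, 47) + (29, 53). λ = (53 - 47)/(29 - 58) ≡ 6/30 mod 59. 30⁻¹ ≡ 2 (mod 59), so λ ≡ 12.
  x = λ² - 58 - 29 = 144 - 87 ≡ 57; y = λ·(58 - 57) - 47 ≡ 24. → (57, 24)
3A = (57, 24).
Next 3B:
Repeated addition: build up to 3B.
2B: tangent at (35, 31): λ = (3·35² + 33)/(2·31) ≡ 50/3. 3⁻¹ ≡ 20 (mod 59), so λ ≡ 50·20 ≡ 56.
  x = λ² - 35 - 35 = 3136 - 70 ≡ 57; y = λ·(35 - 57) - 31 ≡ 35. → (57, 35)
3B: (57, 35) + (35, 31). λ = (31 - 35)/(35 - 57) ≡ 55/37 mod 59. 37⁻¹ ≡ 8 (mod 59), so λ ≡ 27.
  x = λ² - 57 - 35 = 729 - 92 ≡ 47; y = λ·(57 - 47) - 35 ≡ 58. → (47, 58)
3B = (47, 58).
Finally 3A + 3B:
(57, 24) + (47, 58). λ = (58 - 24)/(47 - 57) ≡ 34/49 mod 59. 49⁻¹ ≡ 53 (mod 59), so λ ≡ 32.
  x = λ² - 57 - 47 = 1024 - 104 ≡ 35; y = λ·(57 - 35) - 24 ≡ 31. → (35, 31)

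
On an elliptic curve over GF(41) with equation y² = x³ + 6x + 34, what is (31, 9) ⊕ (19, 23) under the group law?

(14, 19)

(31, 9) + (19, 23). λ = (23 - 9)/(19 - 31) ≡ 14/29 mod 41. 29⁻¹ ≡ 17 (mod 41) since 29·17 = 493 ≡ 1, so λ ≡ 33.
  x = λ² - 31 - 19 = 1089 - 50 ≡ 14; y = λ·(31 - 14) - 9 ≡ 19. → (14, 19)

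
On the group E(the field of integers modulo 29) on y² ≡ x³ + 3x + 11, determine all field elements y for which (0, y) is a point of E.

none

x³ + 3x + 11 = 11 ≡ 11 (mod 29).
11 is a non-residue mod 29; no y exists.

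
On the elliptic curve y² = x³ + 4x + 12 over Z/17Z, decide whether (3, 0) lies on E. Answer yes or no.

y² = 0² ≡ 0; x³ + 4x + 12 = 51 ≡ 0 (mod 17). 0 = 0.

yes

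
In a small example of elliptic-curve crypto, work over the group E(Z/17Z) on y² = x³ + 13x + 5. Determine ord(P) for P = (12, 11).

2P: tangent at (12, 11): λ = (3·12² + 13)/(2·11) ≡ 3/5. 5⁻¹ ≡ 7 (mod 17), so λ ≡ 3·7 ≡ 4.
  x = λ² - 12 - 12 = 16 - 24 ≡ 9; y = λ·(12 - 9) - 11 ≡ 1. → (9, 1)
3P: (9, 1) + (12, 11). λ = (11 - 1)/(12 - 9) ≡ 10/3 mod 17. 3⁻¹ ≡ 6 (mod 17), so λ ≡ 9.
  x = λ² - 9 - 12 = 81 - 21 ≡ 9; y = λ·(9 - 9) - 1 ≡ 16. → (9, 16)
4P: (9, 16) + (12, 11). λ = (11 - 16)/(12 - 9) ≡ 12/3 mod 17. 3⁻¹ ≡ 6 (mod 17) since 3·6 = 18 ≡ 1, so λ ≡ 4.
  x = λ² - 9 - 12 = 16 - 21 ≡ 12; y = λ·(9 - 12) - 16 ≡ 6. → (12, 6)
5P: (12, 6) + (12, 11): same x and y₁ ≡ -y₂, so the sum is 𝒪.
5P = 𝒪, so the order is 5.

5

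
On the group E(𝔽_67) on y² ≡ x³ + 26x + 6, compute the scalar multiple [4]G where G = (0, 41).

Double-and-add on 4 = (100)₂. Start with G = (0, 41) for the leading 1-bit.
double: tangent at (0, 41): λ = (3·0² + 26)/(2·41) ≡ 26/15. 15⁻¹ ≡ 9 (mod 67), so λ ≡ 26·9 ≡ 33.
  x = λ² - 0 - 0 = 1089 - 0 ≡ 17; y = λ·(0 - 17) - 41 ≡ 1. → (17, 1)
double: tangent at (17, 1): λ = (3·17² + 26)/(2·1) ≡ 22/2. 2⁻¹ ≡ 34 (mod 67) since 2·34 = 68 ≡ 1, so λ ≡ 22·34 ≡ 11.
  x = λ² - 17 - 17 = 121 - 34 ≡ 20; y = λ·(17 - 20) - 1 ≡ 33. → (20, 33)

(20, 33)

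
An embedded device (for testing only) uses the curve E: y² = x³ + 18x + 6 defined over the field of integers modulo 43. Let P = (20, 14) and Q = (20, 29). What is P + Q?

O

The two points share x = 20 and their y-coordinates satisfy 14 + 29 ≡ 0 (mod 43), so they are inverses. Their sum is ∞.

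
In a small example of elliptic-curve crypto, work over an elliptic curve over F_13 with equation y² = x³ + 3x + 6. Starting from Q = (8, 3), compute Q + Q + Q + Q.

Repeated addition: build up to 4Q.
2Q: tangent at (8, 3): λ = (3·8² + 3)/(2·3) ≡ 0/6. 6⁻¹ ≡ 11 (mod 13), so λ ≡ 0·11 ≡ 0.
  x = λ² - 8 - 8 = 0 - 16 ≡ 10; y = λ·(8 - 10) - 3 ≡ 10. → (10, 10)
3Q: (10, 10) + (8, 3). λ = (3 - 10)/(8 - 10) ≡ 6/11 mod 13. 11⁻¹ ≡ 6 (mod 13), so λ ≡ 10.
  x = λ² - 10 - 8 = 100 - 18 ≡ 4; y = λ·(10 - 4) - 10 ≡ 11. → (4, 11)
4Q: (4, 11) + (8, 3). λ = (3 - 11)/(8 - 4) ≡ 5/4 mod 13. 4⁻¹ ≡ 10 (mod 13) since 4·10 = 40 ≡ 1, so λ ≡ 11.
  x = λ² - 4 - 8 = 121 - 12 ≡ 5; y = λ·(4 - 5) - 11 ≡ 4. → (5, 4)

(5, 4)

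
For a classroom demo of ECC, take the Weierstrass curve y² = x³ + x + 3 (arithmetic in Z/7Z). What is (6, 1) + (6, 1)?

tangent at (6, 1): λ = (3·6² + 1)/(2·1) ≡ 4/2. 2⁻¹ ≡ 4 (mod 7), so λ ≡ 4·4 ≡ 2.
  x = λ² - 6 - 6 = 4 - 12 ≡ 6; y = λ·(6 - 6) - 1 ≡ 6. → (6, 6)

(6, 6)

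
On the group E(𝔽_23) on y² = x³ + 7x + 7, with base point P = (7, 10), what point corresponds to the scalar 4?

Double-and-add on 4 = (100)₂. Start with P = (7, 10) for the leading 1-bit.
double: tangent at (7, 10): λ = (3·7² + 7)/(2·10) ≡ 16/20. 20⁻¹ ≡ 15 (mod 23) since 20·15 = 300 ≡ 1, so λ ≡ 16·15 ≡ 10.
  x = λ² - 7 - 7 = 100 - 14 ≡ 17; y = λ·(7 - 17) - 10 ≡ 5. → (17, 5)
double: tangent at (17, 5): λ = (3·17² + 7)/(2·5) ≡ 0/10. 10⁻¹ ≡ 7 (mod 23) since 10·7 = 70 ≡ 1, so λ ≡ 0·7 ≡ 0.
  x = λ² - 17 - 17 = 0 - 34 ≡ 12; y = λ·(17 - 12) - 5 ≡ 18. → (12, 18)

(12, 18)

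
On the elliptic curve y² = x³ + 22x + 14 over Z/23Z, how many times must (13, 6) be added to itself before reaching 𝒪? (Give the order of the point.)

2P: tangent at (13, 6): λ = (3·13² + 22)/(2·6) ≡ 0/12. 12⁻¹ ≡ 2 (mod 23) since 12·2 = 24 ≡ 1, so λ ≡ 0·2 ≡ 0.
  x = λ² - 13 - 13 = 0 - 26 ≡ 20; y = λ·(13 - 20) - 6 ≡ 17. → (20, 17)
3P: (20, 17) + (13, 6). λ = (6 - 17)/(13 - 20) ≡ 12/16 mod 23. 16⁻¹ ≡ 13 (mod 23), so λ ≡ 18.
  x = λ² - 20 - 13 = 324 - 33 ≡ 15; y = λ·(20 - 15) - 17 ≡ 4. → (15, 4)
4P: (15, 4) + (13, 6). λ = (6 - 4)/(13 - 15) ≡ 2/21 mod 23. 21⁻¹ ≡ 11 (mod 23), so λ ≡ 22.
  x = λ² - 15 - 13 = 484 - 28 ≡ 19; y = λ·(15 - 19) - 4 ≡ 0. → (19, 0)
5P: (19, 0) + (13, 6). λ = (6 - 0)/(13 - 19) ≡ 6/17 mod 23. 17⁻¹ ≡ 19 (mod 23), so λ ≡ 22.
  x = λ² - 19 - 13 = 484 - 32 ≡ 15; y = λ·(19 - 15) - 0 ≡ 19. → (15, 19)
6P: (15, 19) + (13, 6). λ = (6 - 19)/(13 - 15) ≡ 10/21 mod 23. 21⁻¹ ≡ 11 (mod 23), so λ ≡ 18.
  x = λ² - 15 - 13 = 324 - 28 ≡ 20; y = λ·(15 - 20) - 19 ≡ 6. → (20, 6)
7P: (20, 6) + (13, 6). λ = (6 - 6)/(13 - 20) ≡ 0/16 mod 23. 16⁻¹ ≡ 13 (mod 23), so λ ≡ 0.
  x = λ² - 20 - 13 = 0 - 33 ≡ 13; y = λ·(20 - 13) - 6 ≡ 17. → (13, 17)
8P: (13, 17) + (13, 6): same x and y₁ ≡ -y₂, so the sum is 𝒪.
8P = 𝒪, so the order is 8.

8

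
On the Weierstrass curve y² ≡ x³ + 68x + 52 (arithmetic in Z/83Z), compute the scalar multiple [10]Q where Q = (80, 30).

Repeated addition: build up to 10Q.
2Q: tangent at (80, 30): λ = (3·80² + 68)/(2·30) ≡ 12/60. 60⁻¹ ≡ 18 (mod 83), so λ ≡ 12·18 ≡ 50.
  x = λ² - 80 - 80 = 2500 - 160 ≡ 16; y = λ·(80 - 16) - 30 ≡ 16. → (16, 16)
3Q: (16, 16) + (80, 30). λ = (30 - 16)/(80 - 16) ≡ 14/64 mod 83. 64⁻¹ ≡ 48 (mod 83) since 64·48 = 3072 ≡ 1, so λ ≡ 8.
  x = λ² - 16 - 80 = 64 - 96 ≡ 51; y = λ·(16 - 51) - 16 ≡ 36. → (51, 36)
4Q: (51, 36) + (80, 30). λ = (30 - 36)/(80 - 51) ≡ 77/29 mod 83. 29⁻¹ ≡ 63 (mod 83) since 29·63 = 1827 ≡ 1, so λ ≡ 37.
  x = λ² - 51 - 80 = 1369 - 131 ≡ 76; y = λ·(51 - 76) - 36 ≡ 35. → (76, 35)
5Q: (76, 35) + (80, 30). λ = (30 - 35)/(80 - 76) ≡ 78/4 mod 83. 4⁻¹ ≡ 21 (mod 83), so λ ≡ 61.
  x = λ² - 76 - 80 = 3721 - 156 ≡ 79; y = λ·(76 - 79) - 35 ≡ 31. → (79, 31)
6Q: (79, 31) + (80, 30). λ = (30 - 31)/(80 - 79) ≡ 82/1 mod 83. 1⁻¹ ≡ 1 (mod 83) since 1·1 = 1 ≡ 1, so λ ≡ 82.
  x = λ² - 79 - 80 = 6724 - 159 ≡ 8; y = λ·(79 - 8) - 31 ≡ 64. → (8, 64)
7Q: (8, 64) + (80, 30). λ = (30 - 64)/(80 - 8) ≡ 49/72 mod 83. 72⁻¹ ≡ 15 (mod 83), so λ ≡ 71.
  x = λ² - 8 - 80 = 5041 - 88 ≡ 56; y = λ·(8 - 56) - 64 ≡ 14. → (56, 14)
8Q: (56, 14) + (80, 30). λ = (30 - 14)/(80 - 56) ≡ 16/24 mod 83. 24⁻¹ ≡ 45 (mod 83), so λ ≡ 56.
  x = λ² - 56 - 80 = 3136 - 136 ≡ 12; y = λ·(56 - 12) - 14 ≡ 43. → (12, 43)
9Q: (12, 43) + (80, 30). λ = (30 - 43)/(80 - 12) ≡ 70/68 mod 83. 68⁻¹ ≡ 11 (mod 83) since 68·11 = 748 ≡ 1, so λ ≡ 23.
  x = λ² - 12 - 80 = 529 - 92 ≡ 22; y = λ·(12 - 22) - 43 ≡ 59. → (22, 59)
10Q: (22, 59) + (80, 30). λ = (30 - 59)/(80 - 22) ≡ 54/58 mod 83. 58⁻¹ ≡ 73 (mod 83), so λ ≡ 41.
  x = λ² - 22 - 80 = 1681 - 102 ≡ 2; y = λ·(22 - 2) - 59 ≡ 14. → (2, 14)

(2, 14)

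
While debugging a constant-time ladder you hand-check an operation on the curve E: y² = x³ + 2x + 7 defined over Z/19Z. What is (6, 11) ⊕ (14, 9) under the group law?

(6, 11) + (14, 9). λ = (9 - 11)/(14 - 6) ≡ 17/8 mod 19. 8⁻¹ ≡ 12 (mod 19) since 8·12 = 96 ≡ 1, so λ ≡ 14.
  x = λ² - 6 - 14 = 196 - 20 ≡ 5; y = λ·(6 - 5) - 11 ≡ 3. → (5, 3)

(5, 3)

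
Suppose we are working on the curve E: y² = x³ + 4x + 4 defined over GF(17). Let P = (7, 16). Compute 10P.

(11, 11)

Repeated addition: build up to 10P.
2P: tangent at (7, 16): λ = (3·7² + 4)/(2·16) ≡ 15/15. 15⁻¹ ≡ 8 (mod 17), so λ ≡ 15·8 ≡ 1.
  x = λ² - 7 - 7 = 1 - 14 ≡ 4; y = λ·(7 - 4) - 16 ≡ 4. → (4, 4)
3P: (4, 4) + (7, 16). λ = (16 - 4)/(7 - 4) ≡ 12/3 mod 17. 3⁻¹ ≡ 6 (mod 17) since 3·6 = 18 ≡ 1, so λ ≡ 4.
  x = λ² - 4 - 7 = 16 - 11 ≡ 5; y = λ·(4 - 5) - 4 ≡ 9. → (5, 9)
4P: (5, 9) + (7, 16). λ = (16 - 9)/(7 - 5) ≡ 7/2 mod 17. 2⁻¹ ≡ 9 (mod 17) since 2·9 = 18 ≡ 1, so λ ≡ 12.
  x = λ² - 5 - 7 = 144 - 12 ≡ 13; y = λ·(5 - 13) - 9 ≡ 14. → (13, 14)
5P: (13, 14) + (7, 16). λ = (16 - 14)/(7 - 13) ≡ 2/11 mod 17. 11⁻¹ ≡ 14 (mod 17), so λ ≡ 11.
  x = λ² - 13 - 7 = 121 - 20 ≡ 16; y = λ·(13 - 16) - 14 ≡ 4. → (16, 4)
6P: (16, 4) + (7, 16). λ = (16 - 4)/(7 - 16) ≡ 12/8 mod 17. 8⁻¹ ≡ 15 (mod 17) since 8·15 = 120 ≡ 1, so λ ≡ 10.
  x = λ² - 16 - 7 = 100 - 23 ≡ 9; y = λ·(16 - 9) - 4 ≡ 15. → (9, 15)
7P: (9, 15) + (7, 16). λ = (16 - 15)/(7 - 9) ≡ 1/15 mod 17. 15⁻¹ ≡ 8 (mod 17) since 15·8 = 120 ≡ 1, so λ ≡ 8.
  x = λ² - 9 - 7 = 64 - 16 ≡ 14; y = λ·(9 - 14) - 15 ≡ 13. → (14, 13)
8P: (14, 13) + (7, 16). λ = (16 - 13)/(7 - 14) ≡ 3/10 mod 17. 10⁻¹ ≡ 12 (mod 17), so λ ≡ 2.
  x = λ² - 14 - 7 = 4 - 21 ≡ 0; y = λ·(14 - 0) - 13 ≡ 15. → (0, 15)
9P: (0, 15) + (7, 16). λ = (16 - 15)/(7 - 0) ≡ 1/7 mod 17. 7⁻¹ ≡ 5 (mod 17), so λ ≡ 5.
  x = λ² - 0 - 7 = 25 - 7 ≡ 1; y = λ·(0 - 1) - 15 ≡ 14. → (1, 14)
10P: (1, 14) + (7, 16). λ = (16 - 14)/(7 - 1) ≡ 2/6 mod 17. 6⁻¹ ≡ 3 (mod 17) since 6·3 = 18 ≡ 1, so λ ≡ 6.
  x = λ² - 1 - 7 = 36 - 8 ≡ 11; y = λ·(1 - 11) - 14 ≡ 11. → (11, 11)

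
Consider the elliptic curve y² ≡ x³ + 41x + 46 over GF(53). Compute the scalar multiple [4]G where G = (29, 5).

Repeated addition: build up to 4G.
2G: tangent at (29, 5): λ = (3·29² + 41)/(2·5) ≡ 20/10. 10⁻¹ ≡ 16 (mod 53) since 10·16 = 160 ≡ 1, so λ ≡ 20·16 ≡ 2.
  x = λ² - 29 - 29 = 4 - 58 ≡ 52; y = λ·(29 - 52) - 5 ≡ 2. → (52, 2)
3G: (52, 2) + (29, 5). λ = (5 - 2)/(29 - 52) ≡ 3/30 mod 53. 30⁻¹ ≡ 23 (mod 53), so λ ≡ 16.
  x = λ² - 52 - 29 = 256 - 81 ≡ 16; y = λ·(52 - 16) - 2 ≡ 44. → (16, 44)
4G: (16, 44) + (29, 5). λ = (5 - 44)/(29 - 16) ≡ 14/13 mod 53. 13⁻¹ ≡ 49 (mod 53) since 13·49 = 637 ≡ 1, so λ ≡ 50.
  x = λ² - 16 - 29 = 2500 - 45 ≡ 17; y = λ·(16 - 17) - 44 ≡ 12. → (17, 12)

(17, 12)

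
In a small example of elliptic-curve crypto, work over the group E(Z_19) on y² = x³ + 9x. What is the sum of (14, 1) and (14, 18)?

O

The two points share x = 14 and their y-coordinates satisfy 1 + 18 ≡ 0 (mod 19), so they are inverses. Their sum is O.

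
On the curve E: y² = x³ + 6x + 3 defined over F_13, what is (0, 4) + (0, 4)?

tangent at (0, 4): λ = (3·0² + 6)/(2·4) ≡ 6/8. 8⁻¹ ≡ 5 (mod 13), so λ ≡ 6·5 ≡ 4.
  x = λ² - 0 - 0 = 16 - 0 ≡ 3; y = λ·(0 - 3) - 4 ≡ 10. → (3, 10)

(3, 10)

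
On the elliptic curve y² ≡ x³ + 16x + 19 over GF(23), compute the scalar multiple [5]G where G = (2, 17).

(3, 18)

Repeated addition: build up to 5G.
2G: tangent at (2, 17): λ = (3·2² + 16)/(2·17) ≡ 5/11. 11⁻¹ ≡ 21 (mod 23) since 11·21 = 231 ≡ 1, so λ ≡ 5·21 ≡ 13.
  x = λ² - 2 - 2 = 169 - 4 ≡ 4; y = λ·(2 - 4) - 17 ≡ 3. → (4, 3)
3G: (4, 3) + (2, 17). λ = (17 - 3)/(2 - 4) ≡ 14/21 mod 23. 21⁻¹ ≡ 11 (mod 23), so λ ≡ 16.
  x = λ² - 4 - 2 = 256 - 6 ≡ 20; y = λ·(4 - 20) - 3 ≡ 17. → (20, 17)
4G: (20, 17) + (2, 17). λ = (17 - 17)/(2 - 20) ≡ 0/5 mod 23. 5⁻¹ ≡ 14 (mod 23), so λ ≡ 0.
  x = λ² - 20 - 2 = 0 - 22 ≡ 1; y = λ·(20 - 1) - 17 ≡ 6. → (1, 6)
5G: (1, 6) + (2, 17). λ = (17 - 6)/(2 - 1) ≡ 11/1 mod 23. 1⁻¹ ≡ 1 (mod 23), so λ ≡ 11.
  x = λ² - 1 - 2 = 121 - 3 ≡ 3; y = λ·(1 - 3) - 6 ≡ 18. → (3, 18)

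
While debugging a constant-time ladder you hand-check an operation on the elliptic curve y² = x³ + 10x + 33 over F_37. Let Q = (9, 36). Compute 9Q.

Repeated addition: build up to 9Q.
2Q: tangent at (9, 36): λ = (3·9² + 10)/(2·36) ≡ 31/35. 35⁻¹ ≡ 18 (mod 37), so λ ≡ 31·18 ≡ 3.
  x = λ² - 9 - 9 = 9 - 18 ≡ 28; y = λ·(9 - 28) - 36 ≡ 18. → (28, 18)
3Q: (28, 18) + (9, 36). λ = (36 - 18)/(9 - 28) ≡ 18/18 mod 37. 18⁻¹ ≡ 35 (mod 37), so λ ≡ 1.
  x = λ² - 28 - 9 = 1 - 37 ≡ 1; y = λ·(28 - 1) - 18 ≡ 9. → (1, 9)
4Q: (1, 9) + (9, 36). λ = (36 - 9)/(9 - 1) ≡ 27/8 mod 37. 8⁻¹ ≡ 14 (mod 37), so λ ≡ 8.
  x = λ² - 1 - 9 = 64 - 10 ≡ 17; y = λ·(1 - 17) - 9 ≡ 11. → (17, 11)
5Q: (17, 11) + (9, 36). λ = (36 - 11)/(9 - 17) ≡ 25/29 mod 37. 29⁻¹ ≡ 23 (mod 37), so λ ≡ 20.
  x = λ² - 17 - 9 = 400 - 26 ≡ 4; y = λ·(17 - 4) - 11 ≡ 27. → (4, 27)
6Q: (4, 27) + (9, 36). λ = (36 - 27)/(9 - 4) ≡ 9/5 mod 37. 5⁻¹ ≡ 15 (mod 37), so λ ≡ 24.
  x = λ² - 4 - 9 = 576 - 13 ≡ 8; y = λ·(4 - 8) - 27 ≡ 25. → (8, 25)
7Q: (8, 25) + (9, 36). λ = (36 - 25)/(9 - 8) ≡ 11/1 mod 37. 1⁻¹ ≡ 1 (mod 37) since 1·1 = 1 ≡ 1, so λ ≡ 11.
  x = λ² - 8 - 9 = 121 - 17 ≡ 30; y = λ·(8 - 30) - 25 ≡ 29. → (30, 29)
8Q: (30, 29) + (9, 36). λ = (36 - 29)/(9 - 30) ≡ 7/16 mod 37. 16⁻¹ ≡ 7 (mod 37) since 16·7 = 112 ≡ 1, so λ ≡ 12.
  x = λ² - 30 - 9 = 144 - 39 ≡ 31; y = λ·(30 - 31) - 29 ≡ 33. → (31, 33)
9Q: (31, 33) + (9, 36). λ = (36 - 33)/(9 - 31) ≡ 3/15 mod 37. 15⁻¹ ≡ 5 (mod 37) since 15·5 = 75 ≡ 1, so λ ≡ 15.
  x = λ² - 31 - 9 = 225 - 40 ≡ 0; y = λ·(31 - 0) - 33 ≡ 25. → (0, 25)

(0, 25)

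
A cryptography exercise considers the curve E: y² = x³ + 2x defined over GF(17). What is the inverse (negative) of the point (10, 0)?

-(10, 0) = (10, -0 mod 17) = (10, 0).

(10, 0)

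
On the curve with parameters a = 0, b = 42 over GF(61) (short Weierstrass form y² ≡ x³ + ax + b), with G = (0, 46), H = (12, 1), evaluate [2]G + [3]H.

First 2G:
Repeated addition: build up to 2G.
2G: tangent at (0, 46): λ = (3·0² + 0)/(2·46) ≡ 0/31. 31⁻¹ ≡ 2 (mod 61) since 31·2 = 62 ≡ 1, so λ ≡ 0·2 ≡ 0.
  x = λ² - 0 - 0 = 0 - 0 ≡ 0; y = λ·(0 - 0) - 46 ≡ 15. → (0, 15)
2G = (0, 15).
Next 3H:
Repeated addition: build up to 3H.
2H: tangent at (12, 1): λ = (3·12² + 0)/(2·1) ≡ 5/2. 2⁻¹ ≡ 31 (mod 61), so λ ≡ 5·31 ≡ 33.
  x = λ² - 12 - 12 = 1089 - 24 ≡ 28; y = λ·(12 - 28) - 1 ≡ 20. → (28, 20)
3H: (28, 20) + (12, 1). λ = (1 - 20)/(12 - 28) ≡ 42/45 mod 61. 45⁻¹ ≡ 19 (mod 61), so λ ≡ 5.
  x = λ² - 28 - 12 = 25 - 40 ≡ 46; y = λ·(28 - 46) - 20 ≡ 12. → (46, 12)
3H = (46, 12).
Finally 2G + 3H:
(0, 15) + (46, 12). λ = (12 - 15)/(46 - 0) ≡ 58/46 mod 61. 46⁻¹ ≡ 4 (mod 61), so λ ≡ 49.
  x = λ² - 0 - 46 = 2401 - 46 ≡ 37; y = λ·(0 - 37) - 15 ≡ 2. → (37, 2)

(37, 2)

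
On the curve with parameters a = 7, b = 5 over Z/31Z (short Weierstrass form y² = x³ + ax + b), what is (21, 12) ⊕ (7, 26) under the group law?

(21, 12) + (7, 26). λ = (26 - 12)/(7 - 21) ≡ 14/17 mod 31. 17⁻¹ ≡ 11 (mod 31) since 17·11 = 187 ≡ 1, so λ ≡ 30.
  x = λ² - 21 - 7 = 900 - 28 ≡ 4; y = λ·(21 - 4) - 12 ≡ 2. → (4, 2)

(4, 2)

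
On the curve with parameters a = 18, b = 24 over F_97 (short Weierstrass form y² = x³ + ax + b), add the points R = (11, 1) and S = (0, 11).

(74, 21)

(11, 1) + (0, 11). λ = (11 - 1)/(0 - 11) ≡ 10/86 mod 97. 86⁻¹ ≡ 44 (mod 97), so λ ≡ 52.
  x = λ² - 11 - 0 = 2704 - 11 ≡ 74; y = λ·(11 - 74) - 1 ≡ 21. → (74, 21)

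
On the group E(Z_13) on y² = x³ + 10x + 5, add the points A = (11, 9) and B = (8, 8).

(11, 9) + (8, 8). λ = (8 - 9)/(8 - 11) ≡ 12/10 mod 13. 10⁻¹ ≡ 4 (mod 13) since 10·4 = 40 ≡ 1, so λ ≡ 9.
  x = λ² - 11 - 8 = 81 - 19 ≡ 10; y = λ·(11 - 10) - 9 ≡ 0. → (10, 0)

(10, 0)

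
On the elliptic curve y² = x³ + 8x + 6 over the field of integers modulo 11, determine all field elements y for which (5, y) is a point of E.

none

x³ + 8x + 6 = 171 ≡ 6 (mod 11).
6 is a non-residue mod 11; no y exists.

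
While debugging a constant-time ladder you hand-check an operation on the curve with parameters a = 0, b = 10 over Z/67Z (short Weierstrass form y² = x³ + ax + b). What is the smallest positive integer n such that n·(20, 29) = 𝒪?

3

2P: tangent at (20, 29): λ = (3·20² + 0)/(2·29) ≡ 61/58. 58⁻¹ ≡ 52 (mod 67), so λ ≡ 61·52 ≡ 23.
  x = λ² - 20 - 20 = 529 - 40 ≡ 20; y = λ·(20 - 20) - 29 ≡ 38. → (20, 38)
3P: (20, 38) + (20, 29): same x and y₁ ≡ -y₂, so the sum is 𝒪.
3P = 𝒪, so the order is 3.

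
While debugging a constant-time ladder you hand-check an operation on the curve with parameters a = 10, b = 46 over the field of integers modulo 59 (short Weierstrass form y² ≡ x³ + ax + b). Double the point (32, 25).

(20, 35)

tangent at (32, 25): λ = (3·32² + 10)/(2·25) ≡ 14/50. 50⁻¹ ≡ 13 (mod 59), so λ ≡ 14·13 ≡ 5.
  x = λ² - 32 - 32 = 25 - 64 ≡ 20; y = λ·(32 - 20) - 25 ≡ 35. → (20, 35)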